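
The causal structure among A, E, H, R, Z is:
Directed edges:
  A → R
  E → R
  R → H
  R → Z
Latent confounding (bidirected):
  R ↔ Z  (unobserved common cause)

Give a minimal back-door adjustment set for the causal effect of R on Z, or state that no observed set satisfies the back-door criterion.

desc(R)\{R}={H,Z}; candidates ⊆ {A,E}.
R↔Z: latent back-door arc(s) into R.
size 0: {}; under {} R still reaches {A,E,Z} ∋ Z.
size 1: {A}, {E}; under {A} R still reaches {E,Z} ∋ Z.
size 2: {A,E}; under {A,E} R still reaches {Z} ∋ Z.
R↔Z cannot be blocked by any observed set — no back-door set.

R→Z: no observed back-door set.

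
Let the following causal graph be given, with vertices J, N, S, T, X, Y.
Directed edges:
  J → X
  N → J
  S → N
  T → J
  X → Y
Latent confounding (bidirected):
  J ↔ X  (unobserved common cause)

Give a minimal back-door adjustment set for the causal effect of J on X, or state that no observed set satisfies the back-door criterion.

desc(J)\{J}={X,Y}; candidates ⊆ {N,S,T}.
J↔X: latent back-door arc(s) into J.
size 0: {}; under {} J still reaches {N,S,T,X,Y} ∋ X.
size 1: {N}, {S}, {T}; under {N} J still reaches {T,X,Y} ∋ X.
size 2: {N,S}, {N,T}, {S,T}; under {N,S} J still reaches {T,X,Y} ∋ X.
J↔X cannot be blocked by any observed set — no back-door set.

J→X: no observed back-door set.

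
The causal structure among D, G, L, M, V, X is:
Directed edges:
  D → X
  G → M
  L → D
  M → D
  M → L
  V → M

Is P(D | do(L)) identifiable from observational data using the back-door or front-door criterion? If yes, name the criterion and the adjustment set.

desc(L)\{L}={D,X}; candidates ⊆ {G,M,V}.
size 0: {}; under {} L still reaches {D,G,M,V,X} ∋ D.
{M}: L⊥D given {M} in G with L→· removed — back-door holds.
P(D|do(L)) = Σ_{M} P(D|L,M)·P(M).

P(D|do(L)): backdoor, adjust for {M}.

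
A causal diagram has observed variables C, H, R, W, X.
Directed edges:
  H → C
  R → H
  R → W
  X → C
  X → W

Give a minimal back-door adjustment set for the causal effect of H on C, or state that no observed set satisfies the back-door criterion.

H→C: minimal back-door set ∅.

desc(H)\{H}={C}; candidates ⊆ {R,W,X}.
∅: H⊥C given ∅ in G with H→· removed — back-door holds.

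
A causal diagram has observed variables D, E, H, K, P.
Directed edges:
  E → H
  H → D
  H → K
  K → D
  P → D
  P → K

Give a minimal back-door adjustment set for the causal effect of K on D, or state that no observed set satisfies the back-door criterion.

desc(K)\{K}={D}; candidates ⊆ {E,H,P}.
size 0: {}; under {} K still reaches {D,E,H,P} ∋ D.
size 1: {E}, {H}, {P}; under {E} K still reaches {D,H,P} ∋ D.
{H,P}: K⊥D given {H,P} in G with K→· removed — back-door holds.

K→D: minimal back-door set {H, P}.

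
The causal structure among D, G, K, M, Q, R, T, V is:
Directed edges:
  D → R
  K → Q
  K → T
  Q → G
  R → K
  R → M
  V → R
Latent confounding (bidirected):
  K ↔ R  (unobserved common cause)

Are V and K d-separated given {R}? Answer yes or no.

No — V and K are d-connected given {R}.

Bayes-Ball from V | {R} reaches {D,G,K,Q,T}.
K ∈ reach(V|{R}) ⇒ V ⊥̸ K | {R}.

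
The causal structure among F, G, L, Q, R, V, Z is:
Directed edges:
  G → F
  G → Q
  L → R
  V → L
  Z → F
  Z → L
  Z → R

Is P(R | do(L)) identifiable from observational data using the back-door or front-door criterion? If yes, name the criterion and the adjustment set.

P(R|do(L)): backdoor, adjust for {Z}.

desc(L)\{L}={R}; candidates ⊆ {F,G,Q,V,Z}.
size 0: {}; under {} L still reaches {F,R,V,Z} ∋ R.
{Z}: L⊥R given {Z} in G with L→· removed — back-door holds.
P(R|do(L)) = Σ_{Z} P(R|L,Z)·P(Z).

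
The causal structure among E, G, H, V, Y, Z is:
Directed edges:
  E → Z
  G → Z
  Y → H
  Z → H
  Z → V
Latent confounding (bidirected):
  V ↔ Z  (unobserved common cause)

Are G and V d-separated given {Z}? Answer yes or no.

Bayes-Ball from G | {Z} reaches {E,V}.
V ∈ reach(G|{Z}) ⇒ G ⊥̸ V | {Z}.

No — G and V are d-connected given {Z}.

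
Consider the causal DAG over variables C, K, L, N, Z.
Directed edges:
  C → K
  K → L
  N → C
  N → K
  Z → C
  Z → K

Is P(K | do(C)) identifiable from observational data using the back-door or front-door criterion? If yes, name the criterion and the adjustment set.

desc(C)\{C}={K,L}; candidates ⊆ {N,Z}.
size 0: {}; under {} C still reaches {K,L,N,Z} ∋ K.
size 1: {N}, {Z}; under {N} C still reaches {K,L,Z} ∋ K.
{N,Z}: C⊥K given {N,Z} in G with C→· removed — back-door holds.
P(K|do(C)) = Σ_{N,Z} P(K|C,N,Z)·P(N,Z).

P(K|do(C)): backdoor, adjust for {N, Z}.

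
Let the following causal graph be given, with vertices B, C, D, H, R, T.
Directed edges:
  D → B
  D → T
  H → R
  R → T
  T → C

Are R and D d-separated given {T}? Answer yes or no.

Bayes-Ball from R | {T} reaches {B,D,H}.
D ∈ reach(R|{T}) ⇒ R ⊥̸ D | {T}.

No — R and D are d-connected given {T}.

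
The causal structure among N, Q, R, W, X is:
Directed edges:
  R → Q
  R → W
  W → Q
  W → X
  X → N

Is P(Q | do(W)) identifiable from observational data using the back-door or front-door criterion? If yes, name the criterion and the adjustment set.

desc(W)\{W}={N,Q,X}; candidates ⊆ {R}.
size 0: {}; under {} W still reaches {Q,R} ∋ Q.
{R}: W⊥Q given {R} in G with W→· removed — back-door holds.
P(Q|do(W)) = Σ_{R} P(Q|W,R)·P(R).

P(Q|do(W)): backdoor, adjust for {R}.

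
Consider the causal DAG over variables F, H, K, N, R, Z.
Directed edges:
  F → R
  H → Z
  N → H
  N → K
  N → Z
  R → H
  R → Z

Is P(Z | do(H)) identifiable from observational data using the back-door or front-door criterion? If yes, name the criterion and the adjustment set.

P(Z|do(H)): backdoor, adjust for {N, R}.

desc(H)\{H}={Z}; candidates ⊆ {F,K,N,R}.
size 0: {}; under {} H still reaches {F,K,N,R,Z} ∋ Z.
size 1: {F}, {K}, {N} …(+1); under {F} H still reaches {K,N,R,Z} ∋ Z.
{N,R}: H⊥Z given {N,R} in G with H→· removed — back-door holds.
P(Z|do(H)) = Σ_{N,R} P(Z|H,N,R)·P(N,R).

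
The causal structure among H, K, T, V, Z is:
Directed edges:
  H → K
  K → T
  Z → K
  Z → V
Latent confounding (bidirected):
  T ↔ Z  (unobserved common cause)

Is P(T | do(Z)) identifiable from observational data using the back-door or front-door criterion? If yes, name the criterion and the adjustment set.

desc(Z)\{Z}={K,T,V}; candidates ⊆ {H}.
Z↔T: latent back-door arc(s) into Z.
size 0: {}; under {} Z still reaches {T} ∋ T.
size 1: {H}; under {H} Z still reaches {T} ∋ T.
Z↔T cannot be blocked by any observed set — no back-door set.
{K}: (i) intercepts every directed Z→T path; (ii) no back-door Z→{K}; (iii) {Z} blocks every back-door {K}→T. Front-door holds.
P(T|do(Z)) = Σ_{K} P(K|Z) Σ_{Z'} P(T|K,Z')P(Z').

P(T|do(Z)): frontdoor, adjust for {K}.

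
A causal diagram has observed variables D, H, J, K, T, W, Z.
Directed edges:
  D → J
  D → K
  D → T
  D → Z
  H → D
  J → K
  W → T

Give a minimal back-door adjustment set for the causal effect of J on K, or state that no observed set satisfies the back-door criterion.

desc(J)\{J}={K}; candidates ⊆ {D,H,T,W,Z}.
size 0: {}; under {} J still reaches {D,H,K,T,Z} ∋ K.
{D}: J⊥K given {D} in G with J→· removed — back-door holds.

J→K: minimal back-door set {D}.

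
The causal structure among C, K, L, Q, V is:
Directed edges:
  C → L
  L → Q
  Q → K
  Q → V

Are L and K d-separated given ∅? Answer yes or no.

Bayes-Ball from L | ∅ reaches {C,K,Q,V}.
K ∈ reach(L|∅) ⇒ L ⊥̸ K | ∅.

No — L and K are d-connected given ∅.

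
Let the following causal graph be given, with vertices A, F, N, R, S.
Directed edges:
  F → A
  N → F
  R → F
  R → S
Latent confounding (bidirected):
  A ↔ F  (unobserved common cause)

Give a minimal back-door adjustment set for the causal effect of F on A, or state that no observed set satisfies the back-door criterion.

desc(F)\{F}={A}; candidates ⊆ {N,R,S}.
F↔A: latent back-door arc(s) into F.
size 0: {}; under {} F still reaches {A,N,R,S} ∋ A.
size 1: {N}, {R}, {S}; under {N} F still reaches {A,R,S} ∋ A.
size 2: {N,R}, {N,S}, {R,S}; under {N,R} F still reaches {A} ∋ A.
F↔A cannot be blocked by any observed set — no back-door set.

F→A: no observed back-door set.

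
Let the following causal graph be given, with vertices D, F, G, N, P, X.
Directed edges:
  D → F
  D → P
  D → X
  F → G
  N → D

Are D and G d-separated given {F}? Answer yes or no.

Yes — D ⊥ G | {F}.

Bayes-Ball from D | {F} reaches {N,P,X}.
G ∉ reach(D|{F}) ⇒ D ⊥ G | {F}.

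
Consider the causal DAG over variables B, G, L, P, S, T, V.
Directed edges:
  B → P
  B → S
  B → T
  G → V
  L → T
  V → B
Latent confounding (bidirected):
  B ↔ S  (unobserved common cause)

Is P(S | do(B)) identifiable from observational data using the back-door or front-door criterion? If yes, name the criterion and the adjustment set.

P(S|do(B)): not identifiable (no BD/FD set).

desc(B)\{B}={P,S,T}; candidates ⊆ {G,L,V}.
B↔S: latent back-door arc(s) into B.
size 0: {}; under {} B still reaches {G,S,V} ∋ S.
size 1: {G}, {L}, {V}; under {G} B still reaches {S,V} ∋ S.
size 2: {G,L}, {G,V}, {L,V}; under {G,L} B still reaches {S,V} ∋ S.
B↔S cannot be blocked by any observed set — no back-door set.
No mediator lies on a directed B→…→S path.
Neither criterion identifies P(S|do(B)) in this graph.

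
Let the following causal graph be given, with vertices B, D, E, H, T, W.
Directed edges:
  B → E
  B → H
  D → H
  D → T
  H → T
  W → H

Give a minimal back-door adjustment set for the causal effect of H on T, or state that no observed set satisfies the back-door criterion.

desc(H)\{H}={T}; candidates ⊆ {B,D,E,W}.
size 0: {}; under {} H still reaches {B,D,E,T,W} ∋ T.
{D}: H⊥T given {D} in G with H→· removed — back-door holds.

H→T: minimal back-door set {D}.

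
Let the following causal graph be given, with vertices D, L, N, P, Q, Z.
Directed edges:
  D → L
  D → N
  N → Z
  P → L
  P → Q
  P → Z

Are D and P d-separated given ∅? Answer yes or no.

Yes — D ⊥ P | ∅.

Bayes-Ball from D | ∅ reaches {L,N,Z}.
P ∉ reach(D|∅) ⇒ D ⊥ P | ∅.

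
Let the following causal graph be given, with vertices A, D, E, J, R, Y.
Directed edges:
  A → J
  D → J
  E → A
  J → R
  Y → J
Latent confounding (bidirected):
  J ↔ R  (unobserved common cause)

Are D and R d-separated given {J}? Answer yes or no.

No — D and R are d-connected given {J}.

Bayes-Ball from D | {J} reaches {A,E,R,Y}.
R ∈ reach(D|{J}) ⇒ D ⊥̸ R | {J}.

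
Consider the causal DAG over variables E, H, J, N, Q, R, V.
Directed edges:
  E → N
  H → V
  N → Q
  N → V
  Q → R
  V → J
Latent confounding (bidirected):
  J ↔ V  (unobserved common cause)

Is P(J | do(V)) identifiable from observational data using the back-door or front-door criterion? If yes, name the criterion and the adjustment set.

P(J|do(V)): not identifiable (no BD/FD set).

desc(V)\{V}={J}; candidates ⊆ {E,H,N,Q,R}.
V↔J: latent back-door arc(s) into V.
size 0: {}; under {} V still reaches {E,H,J,N,Q,R} ∋ J.
size 1: {E}, {H}, {N} …(+2); under {E} V still reaches {H,J,N,Q,R} ∋ J.
size 2: {E,H}, {E,N}, {E,Q} …(+7); under {E,H} V still reaches {J,N,Q,R} ∋ J.
V↔J cannot be blocked by any observed set — no back-door set.
No mediator lies on a directed V→…→J path.
Neither criterion identifies P(J|do(V)) in this graph.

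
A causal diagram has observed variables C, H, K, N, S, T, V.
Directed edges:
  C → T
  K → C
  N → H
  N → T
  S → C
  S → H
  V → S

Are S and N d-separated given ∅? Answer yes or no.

Bayes-Ball from S | ∅ reaches {C,H,T,V}.
N ∉ reach(S|∅) ⇒ S ⊥ N | ∅.

Yes — S ⊥ N | ∅.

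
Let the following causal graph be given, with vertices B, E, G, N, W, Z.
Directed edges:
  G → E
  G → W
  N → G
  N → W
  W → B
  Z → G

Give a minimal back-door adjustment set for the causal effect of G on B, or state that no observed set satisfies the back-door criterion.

G→B: minimal back-door set {N}.

desc(G)\{G}={B,E,W}; candidates ⊆ {N,Z}.
size 0: {}; under {} G still reaches {B,N,W,Z} ∋ B.
{N}: G⊥B given {N} in G with G→· removed — back-door holds.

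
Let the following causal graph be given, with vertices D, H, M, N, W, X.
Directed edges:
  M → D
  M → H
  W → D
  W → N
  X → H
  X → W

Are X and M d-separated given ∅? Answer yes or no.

Yes — X ⊥ M | ∅.

Bayes-Ball from X | ∅ reaches {D,H,N,W}.
M ∉ reach(X|∅) ⇒ X ⊥ M | ∅.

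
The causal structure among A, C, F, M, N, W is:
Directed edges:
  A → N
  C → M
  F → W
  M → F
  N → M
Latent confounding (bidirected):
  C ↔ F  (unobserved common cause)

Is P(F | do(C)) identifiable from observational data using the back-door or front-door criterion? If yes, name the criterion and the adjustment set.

desc(C)\{C}={F,M,W}; candidates ⊆ {A,N}.
C↔F: latent back-door arc(s) into C.
size 0: {}; under {} C still reaches {F,W} ∋ F.
size 1: {A}, {N}; under {A} C still reaches {F,W} ∋ F.
size 2: {A,N}; under {A,N} C still reaches {F,W} ∋ F.
C↔F cannot be blocked by any observed set — no back-door set.
{M}: (i) intercepts every directed C→F path; (ii) no back-door C→{M}; (iii) {C} blocks every back-door {M}→F. Front-door holds.
P(F|do(C)) = Σ_{M} P(M|C) Σ_{C'} P(F|M,C')P(C').

P(F|do(C)): frontdoor, adjust for {M}.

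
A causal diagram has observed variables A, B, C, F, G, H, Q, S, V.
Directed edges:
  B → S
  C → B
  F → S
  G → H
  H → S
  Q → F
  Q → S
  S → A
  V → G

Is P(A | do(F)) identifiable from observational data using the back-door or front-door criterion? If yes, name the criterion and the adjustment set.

P(A|do(F)): backdoor, adjust for {Q}.

desc(F)\{F}={A,S}; candidates ⊆ {B,C,G,H,Q,V}.
size 0: {}; under {} F still reaches {A,Q,S} ∋ A.
{Q}: F⊥A given {Q} in G with F→· removed — back-door holds.
P(A|do(F)) = Σ_{Q} P(A|F,Q)·P(Q).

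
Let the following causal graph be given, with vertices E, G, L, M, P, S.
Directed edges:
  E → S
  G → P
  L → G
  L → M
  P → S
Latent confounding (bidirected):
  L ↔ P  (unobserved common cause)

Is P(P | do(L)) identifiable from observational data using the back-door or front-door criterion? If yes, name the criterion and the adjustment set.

P(P|do(L)): frontdoor, adjust for {G}.

desc(L)\{L}={G,M,P,S}; candidates ⊆ {E}.
L↔P: latent back-door arc(s) into L.
size 0: {}; under {} L still reaches {P,S} ∋ P.
size 1: {E}; under {E} L still reaches {P,S} ∋ P.
L↔P cannot be blocked by any observed set — no back-door set.
{G}: (i) intercepts every directed L→P path; (ii) no back-door L→{G}; (iii) {L} blocks every back-door {G}→P. Front-door holds.
P(P|do(L)) = Σ_{G} P(G|L) Σ_{L'} P(P|G,L')P(L').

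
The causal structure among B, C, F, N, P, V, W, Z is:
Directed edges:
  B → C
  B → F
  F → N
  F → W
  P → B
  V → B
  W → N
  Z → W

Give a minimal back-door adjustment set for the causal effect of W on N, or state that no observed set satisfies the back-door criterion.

W→N: minimal back-door set {F}.

desc(W)\{W}={N}; candidates ⊆ {B,C,F,P,V,Z}.
size 0: {}; under {} W still reaches {B,C,F,N,P,V,Z} ∋ N.
{F}: W⊥N given {F} in G with W→· removed — back-door holds.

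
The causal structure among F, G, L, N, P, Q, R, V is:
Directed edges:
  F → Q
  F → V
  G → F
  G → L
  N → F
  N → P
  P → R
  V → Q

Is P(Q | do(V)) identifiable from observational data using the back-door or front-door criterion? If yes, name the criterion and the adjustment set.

desc(V)\{V}={Q}; candidates ⊆ {F,G,L,N,P,R}.
size 0: {}; under {} V still reaches {F,G,L,N,P,Q,R} ∋ Q.
{F}: V⊥Q given {F} in G with V→· removed — back-door holds.
P(Q|do(V)) = Σ_{F} P(Q|V,F)·P(F).

P(Q|do(V)): backdoor, adjust for {F}.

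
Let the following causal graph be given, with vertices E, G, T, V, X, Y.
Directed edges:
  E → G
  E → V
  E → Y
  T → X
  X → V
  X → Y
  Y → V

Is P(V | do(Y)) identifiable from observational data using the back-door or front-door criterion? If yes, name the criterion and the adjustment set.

desc(Y)\{Y}={V}; candidates ⊆ {E,G,T,X}.
size 0: {}; under {} Y still reaches {E,G,T,V,X} ∋ V.
size 1: {E}, {G}, {T} …(+1); under {E} Y still reaches {T,V,X} ∋ V.
{E,X}: Y⊥V given {E,X} in G with Y→· removed — back-door holds.
P(V|do(Y)) = Σ_{E,X} P(V|Y,E,X)·P(E,X).

P(V|do(Y)): backdoor, adjust for {E, X}.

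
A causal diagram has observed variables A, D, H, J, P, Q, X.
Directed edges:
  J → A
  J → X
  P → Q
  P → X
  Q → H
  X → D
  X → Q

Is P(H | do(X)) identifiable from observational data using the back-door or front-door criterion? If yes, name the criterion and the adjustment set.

P(H|do(X)): backdoor, adjust for {P}.

desc(X)\{X}={D,H,Q}; candidates ⊆ {A,J,P}.
size 0: {}; under {} X still reaches {A,H,J,P,Q} ∋ H.
{P}: X⊥H given {P} in G with X→· removed — back-door holds.
P(H|do(X)) = Σ_{P} P(H|X,P)·P(P).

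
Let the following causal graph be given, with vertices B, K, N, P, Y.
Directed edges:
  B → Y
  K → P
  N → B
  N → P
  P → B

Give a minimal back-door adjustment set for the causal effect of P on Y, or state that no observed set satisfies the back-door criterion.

P→Y: minimal back-door set {N}.

desc(P)\{P}={B,Y}; candidates ⊆ {K,N}.
size 0: {}; under {} P still reaches {B,K,N,Y} ∋ Y.
{N}: P⊥Y given {N} in G with P→· removed — back-door holds.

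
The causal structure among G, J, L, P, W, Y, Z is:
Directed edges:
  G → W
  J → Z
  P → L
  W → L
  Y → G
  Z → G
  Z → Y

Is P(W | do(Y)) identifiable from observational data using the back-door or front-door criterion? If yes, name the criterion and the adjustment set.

P(W|do(Y)): backdoor, adjust for {Z}.

desc(Y)\{Y}={G,L,W}; candidates ⊆ {J,P,Z}.
size 0: {}; under {} Y still reaches {G,J,L,W,Z} ∋ W.
{Z}: Y⊥W given {Z} in G with Y→· removed — back-door holds.
P(W|do(Y)) = Σ_{Z} P(W|Y,Z)·P(Z).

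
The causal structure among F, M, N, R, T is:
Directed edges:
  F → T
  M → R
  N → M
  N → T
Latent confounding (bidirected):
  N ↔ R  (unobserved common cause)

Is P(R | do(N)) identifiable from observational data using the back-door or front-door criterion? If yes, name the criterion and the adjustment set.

desc(N)\{N}={M,R,T}; candidates ⊆ {F}.
N↔R: latent back-door arc(s) into N.
size 0: {}; under {} N still reaches {R} ∋ R.
size 1: {F}; under {F} N still reaches {R} ∋ R.
N↔R cannot be blocked by any observed set — no back-door set.
{M}: (i) intercepts every directed N→R path; (ii) no back-door N→{M}; (iii) {N} blocks every back-door {M}→R. Front-door holds.
P(R|do(N)) = Σ_{M} P(M|N) Σ_{N'} P(R|M,N')P(N').

P(R|do(N)): frontdoor, adjust for {M}.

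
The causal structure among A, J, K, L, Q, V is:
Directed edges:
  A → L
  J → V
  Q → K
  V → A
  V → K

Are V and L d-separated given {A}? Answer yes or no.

Bayes-Ball from V | {A} reaches {J,K}.
L ∉ reach(V|{A}) ⇒ V ⊥ L | {A}.

Yes — V ⊥ L | {A}.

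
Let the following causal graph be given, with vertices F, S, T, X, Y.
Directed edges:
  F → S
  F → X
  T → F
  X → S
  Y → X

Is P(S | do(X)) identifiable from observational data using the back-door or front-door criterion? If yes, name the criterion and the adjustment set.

desc(X)\{X}={S}; candidates ⊆ {F,T,Y}.
size 0: {}; under {} X still reaches {F,S,T,Y} ∋ S.
{F}: X⊥S given {F} in G with X→· removed — back-door holds.
P(S|do(X)) = Σ_{F} P(S|X,F)·P(F).

P(S|do(X)): backdoor, adjust for {F}.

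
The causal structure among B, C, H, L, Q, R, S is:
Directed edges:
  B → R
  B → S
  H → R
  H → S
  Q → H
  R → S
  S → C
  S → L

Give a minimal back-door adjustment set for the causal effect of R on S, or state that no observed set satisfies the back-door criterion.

R→S: minimal back-door set {B, H}.

desc(R)\{R}={C,L,S}; candidates ⊆ {B,H,Q}.
size 0: {}; under {} R still reaches {B,C,H,L,Q,S} ∋ S.
size 1: {B}, {H}, {Q}; under {B} R still reaches {C,H,L,Q,S} ∋ S.
{B,H}: R⊥S given {B,H} in G with R→· removed — back-door holds.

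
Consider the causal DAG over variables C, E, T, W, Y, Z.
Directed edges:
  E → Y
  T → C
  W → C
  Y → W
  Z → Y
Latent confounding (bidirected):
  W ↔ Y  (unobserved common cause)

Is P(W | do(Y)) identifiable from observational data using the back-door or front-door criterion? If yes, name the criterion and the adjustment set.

P(W|do(Y)): not identifiable (no BD/FD set).

desc(Y)\{Y}={C,W}; candidates ⊆ {E,T,Z}.
Y↔W: latent back-door arc(s) into Y.
size 0: {}; under {} Y still reaches {C,E,W,Z} ∋ W.
size 1: {E}, {T}, {Z}; under {E} Y still reaches {C,W,Z} ∋ W.
size 2: {E,T}, {E,Z}, {T,Z}; under {E,T} Y still reaches {C,W,Z} ∋ W.
Y↔W cannot be blocked by any observed set — no back-door set.
No mediator lies on a directed Y→…→W path.
Neither criterion identifies P(W|do(Y)) in this graph.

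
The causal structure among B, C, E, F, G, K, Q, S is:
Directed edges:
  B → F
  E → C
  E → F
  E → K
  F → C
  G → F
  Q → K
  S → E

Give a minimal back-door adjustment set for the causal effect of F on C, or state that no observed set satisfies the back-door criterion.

F→C: minimal back-door set {E}.

desc(F)\{F}={C}; candidates ⊆ {B,E,G,K,Q,S}.
size 0: {}; under {} F still reaches {B,C,E,G,K,S} ∋ C.
{E}: F⊥C given {E} in G with F→· removed — back-door holds.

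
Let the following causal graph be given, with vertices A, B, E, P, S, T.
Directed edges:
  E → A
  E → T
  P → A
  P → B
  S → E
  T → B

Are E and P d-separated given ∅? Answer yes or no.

Bayes-Ball from E | ∅ reaches {A,B,S,T}.
P ∉ reach(E|∅) ⇒ E ⊥ P | ∅.

Yes — E ⊥ P | ∅.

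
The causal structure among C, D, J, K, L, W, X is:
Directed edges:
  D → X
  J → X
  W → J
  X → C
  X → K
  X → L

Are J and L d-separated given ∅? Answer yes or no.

Bayes-Ball from J | ∅ reaches {C,K,L,W,X}.
L ∈ reach(J|∅) ⇒ J ⊥̸ L | ∅.

No — J and L are d-connected given ∅.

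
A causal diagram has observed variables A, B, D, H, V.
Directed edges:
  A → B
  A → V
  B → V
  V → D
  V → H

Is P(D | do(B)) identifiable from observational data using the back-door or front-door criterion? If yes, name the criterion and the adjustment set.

P(D|do(B)): backdoor, adjust for {A}.

desc(B)\{B}={D,H,V}; candidates ⊆ {A}.
size 0: {}; under {} B still reaches {A,D,H,V} ∋ D.
{A}: B⊥D given {A} in G with B→· removed — back-door holds.
P(D|do(B)) = Σ_{A} P(D|B,A)·P(A).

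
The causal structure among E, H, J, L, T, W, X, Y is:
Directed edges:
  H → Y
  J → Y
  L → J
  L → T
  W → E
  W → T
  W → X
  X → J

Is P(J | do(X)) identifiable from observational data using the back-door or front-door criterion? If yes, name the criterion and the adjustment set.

P(J|do(X)): backdoor, adjust for ∅.

desc(X)\{X}={J,Y}; candidates ⊆ {E,H,L,T,W}.
∅: X⊥J given ∅ in G with X→· removed — back-door holds.
P(J|do(X)) = P(J|X) — no adjustment needed.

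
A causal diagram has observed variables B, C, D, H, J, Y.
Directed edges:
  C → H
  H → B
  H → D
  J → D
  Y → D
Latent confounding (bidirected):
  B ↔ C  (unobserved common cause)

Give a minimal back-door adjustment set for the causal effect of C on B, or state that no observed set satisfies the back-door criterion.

desc(C)\{C}={B,D,H}; candidates ⊆ {J,Y}.
C↔B: latent back-door arc(s) into C.
size 0: {}; under {} C still reaches {B} ∋ B.
size 1: {J}, {Y}; under {J} C still reaches {B} ∋ B.
size 2: {J,Y}; under {J,Y} C still reaches {B} ∋ B.
C↔B cannot be blocked by any observed set — no back-door set.

C→B: no observed back-door set.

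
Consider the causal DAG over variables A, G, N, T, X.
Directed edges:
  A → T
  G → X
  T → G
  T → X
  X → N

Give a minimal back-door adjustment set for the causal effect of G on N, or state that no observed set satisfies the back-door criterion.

G→N: minimal back-door set {T}.

desc(G)\{G}={N,X}; candidates ⊆ {A,T}.
size 0: {}; under {} G still reaches {A,N,T,X} ∋ N.
{T}: G⊥N given {T} in G with G→· removed — back-door holds.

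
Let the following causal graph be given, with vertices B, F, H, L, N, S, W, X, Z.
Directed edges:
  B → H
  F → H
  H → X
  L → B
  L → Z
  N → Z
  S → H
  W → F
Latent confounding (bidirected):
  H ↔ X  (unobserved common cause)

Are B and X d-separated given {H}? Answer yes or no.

Bayes-Ball from B | {H} reaches {F,L,S,W,X,Z}.
X ∈ reach(B|{H}) ⇒ B ⊥̸ X | {H}.

No — B and X are d-connected given {H}.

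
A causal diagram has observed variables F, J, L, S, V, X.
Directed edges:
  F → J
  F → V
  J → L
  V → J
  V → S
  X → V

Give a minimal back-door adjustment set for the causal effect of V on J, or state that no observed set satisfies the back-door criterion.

desc(V)\{V}={J,L,S}; candidates ⊆ {F,X}.
size 0: {}; under {} V still reaches {F,J,L,X} ∋ J.
{F}: V⊥J given {F} in G with V→· removed — back-door holds.

V→J: minimal back-door set {F}.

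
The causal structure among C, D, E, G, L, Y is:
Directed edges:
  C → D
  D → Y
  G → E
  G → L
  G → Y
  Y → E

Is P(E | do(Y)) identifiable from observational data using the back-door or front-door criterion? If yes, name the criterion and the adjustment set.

desc(Y)\{Y}={E}; candidates ⊆ {C,D,G,L}.
size 0: {}; under {} Y still reaches {C,D,E,G,L} ∋ E.
{G}: Y⊥E given {G} in G with Y→· removed — back-door holds.
P(E|do(Y)) = Σ_{G} P(E|Y,G)·P(G).

P(E|do(Y)): backdoor, adjust for {G}.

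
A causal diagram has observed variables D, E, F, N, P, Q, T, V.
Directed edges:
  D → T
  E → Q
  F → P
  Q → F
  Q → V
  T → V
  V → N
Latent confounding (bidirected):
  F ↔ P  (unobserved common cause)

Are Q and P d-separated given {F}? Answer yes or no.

No — Q and P are d-connected given {F}.

Bayes-Ball from Q | {F} reaches {E,N,P,V}.
P ∈ reach(Q|{F}) ⇒ Q ⊥̸ P | {F}.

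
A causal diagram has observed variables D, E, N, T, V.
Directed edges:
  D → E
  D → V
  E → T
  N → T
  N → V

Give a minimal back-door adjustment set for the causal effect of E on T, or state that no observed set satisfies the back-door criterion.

desc(E)\{E}={T}; candidates ⊆ {D,N,V}.
∅: E⊥T given ∅ in G with E→· removed — back-door holds.

E→T: minimal back-door set ∅.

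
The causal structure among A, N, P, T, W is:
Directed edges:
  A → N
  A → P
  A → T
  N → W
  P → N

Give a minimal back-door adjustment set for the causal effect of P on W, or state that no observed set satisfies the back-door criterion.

desc(P)\{P}={N,W}; candidates ⊆ {A,T}.
size 0: {}; under {} P still reaches {A,N,T,W} ∋ W.
{A}: P⊥W given {A} in G with P→· removed — back-door holds.

P→W: minimal back-door set {A}.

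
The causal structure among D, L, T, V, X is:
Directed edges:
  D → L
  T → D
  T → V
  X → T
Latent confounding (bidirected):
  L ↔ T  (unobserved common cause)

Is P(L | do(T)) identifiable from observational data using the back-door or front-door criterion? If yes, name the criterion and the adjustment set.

desc(T)\{T}={D,L,V}; candidates ⊆ {X}.
T↔L: latent back-door arc(s) into T.
size 0: {}; under {} T still reaches {L,X} ∋ L.
size 1: {X}; under {X} T still reaches {L} ∋ L.
T↔L cannot be blocked by any observed set — no back-door set.
{D}: (i) intercepts every directed T→L path; (ii) no back-door T→{D}; (iii) {T} blocks every back-door {D}→L. Front-door holds.
P(L|do(T)) = Σ_{D} P(D|T) Σ_{T'} P(L|D,T')P(T').

P(L|do(T)): frontdoor, adjust for {D}.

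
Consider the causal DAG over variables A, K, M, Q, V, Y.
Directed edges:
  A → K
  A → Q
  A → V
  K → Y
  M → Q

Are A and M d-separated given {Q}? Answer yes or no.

No — A and M are d-connected given {Q}.

Bayes-Ball from A | {Q} reaches {K,M,V,Y}.
M ∈ reach(A|{Q}) ⇒ A ⊥̸ M | {Q}.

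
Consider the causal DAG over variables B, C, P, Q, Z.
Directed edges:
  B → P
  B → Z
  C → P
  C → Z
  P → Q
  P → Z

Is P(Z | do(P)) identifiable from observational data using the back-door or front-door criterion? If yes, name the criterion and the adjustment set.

desc(P)\{P}={Q,Z}; candidates ⊆ {B,C}.
size 0: {}; under {} P still reaches {B,C,Z} ∋ Z.
size 1: {B}, {C}; under {B} P still reaches {C,Z} ∋ Z.
{B,C}: P⊥Z given {B,C} in G with P→· removed — back-door holds.
P(Z|do(P)) = Σ_{B,C} P(Z|P,B,C)·P(B,C).

P(Z|do(P)): backdoor, adjust for {B, C}.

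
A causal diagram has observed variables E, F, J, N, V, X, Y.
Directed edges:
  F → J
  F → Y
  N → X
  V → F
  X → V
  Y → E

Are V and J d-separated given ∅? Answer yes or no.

Bayes-Ball from V | ∅ reaches {E,F,J,N,X,Y}.
J ∈ reach(V|∅) ⇒ V ⊥̸ J | ∅.

No — V and J are d-connected given ∅.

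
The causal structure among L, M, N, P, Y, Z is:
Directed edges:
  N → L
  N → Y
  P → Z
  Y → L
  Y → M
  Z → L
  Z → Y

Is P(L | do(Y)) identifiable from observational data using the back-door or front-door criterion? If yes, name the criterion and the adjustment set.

P(L|do(Y)): backdoor, adjust for {N, Z}.

desc(Y)\{Y}={L,M}; candidates ⊆ {N,P,Z}.
size 0: {}; under {} Y still reaches {L,N,P,Z} ∋ L.
size 1: {N}, {P}, {Z}; under {N} Y still reaches {L,P,Z} ∋ L.
{N,Z}: Y⊥L given {N,Z} in G with Y→· removed — back-door holds.
P(L|do(Y)) = Σ_{N,Z} P(L|Y,N,Z)·P(N,Z).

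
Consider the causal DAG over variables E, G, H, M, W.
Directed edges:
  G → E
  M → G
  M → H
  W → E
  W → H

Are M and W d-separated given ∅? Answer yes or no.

Bayes-Ball from M | ∅ reaches {E,G,H}.
W ∉ reach(M|∅) ⇒ M ⊥ W | ∅.

Yes — M ⊥ W | ∅.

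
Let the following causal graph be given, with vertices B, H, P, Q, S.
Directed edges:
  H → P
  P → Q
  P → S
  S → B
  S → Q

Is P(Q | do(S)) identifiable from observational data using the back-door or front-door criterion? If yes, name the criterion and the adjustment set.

desc(S)\{S}={B,Q}; candidates ⊆ {H,P}.
size 0: {}; under {} S still reaches {H,P,Q} ∋ Q.
{P}: S⊥Q given {P} in G with S→· removed — back-door holds.
P(Q|do(S)) = Σ_{P} P(Q|S,P)·P(P).

P(Q|do(S)): backdoor, adjust for {P}.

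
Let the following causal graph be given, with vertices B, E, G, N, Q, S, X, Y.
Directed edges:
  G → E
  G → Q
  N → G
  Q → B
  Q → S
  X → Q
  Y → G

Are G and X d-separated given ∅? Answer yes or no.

Bayes-Ball from G | ∅ reaches {B,E,N,Q,S,Y}.
X ∉ reach(G|∅) ⇒ G ⊥ X | ∅.

Yes — G ⊥ X | ∅.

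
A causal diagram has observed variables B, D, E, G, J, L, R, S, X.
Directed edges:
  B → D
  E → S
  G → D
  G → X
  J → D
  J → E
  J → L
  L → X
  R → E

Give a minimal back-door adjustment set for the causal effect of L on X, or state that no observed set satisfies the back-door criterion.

desc(L)\{L}={X}; candidates ⊆ {B,D,E,G,J,R,S}.
∅: L⊥X given ∅ in G with L→· removed — back-door holds.

L→X: minimal back-door set ∅.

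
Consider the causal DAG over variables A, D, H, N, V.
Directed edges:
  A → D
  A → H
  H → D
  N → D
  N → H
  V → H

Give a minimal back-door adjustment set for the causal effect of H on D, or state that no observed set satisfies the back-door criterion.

H→D: minimal back-door set {A, N}.

desc(H)\{H}={D}; candidates ⊆ {A,N,V}.
size 0: {}; under {} H still reaches {A,D,N,V} ∋ D.
size 1: {A}, {N}, {V}; under {A} H still reaches {D,N,V} ∋ D.
{A,N}: H⊥D given {A,N} in G with H→· removed — back-door holds.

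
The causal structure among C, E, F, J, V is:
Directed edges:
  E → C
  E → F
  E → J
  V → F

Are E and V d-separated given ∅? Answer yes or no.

Yes — E ⊥ V | ∅.

Bayes-Ball from E | ∅ reaches {C,F,J}.
V ∉ reach(E|∅) ⇒ E ⊥ V | ∅.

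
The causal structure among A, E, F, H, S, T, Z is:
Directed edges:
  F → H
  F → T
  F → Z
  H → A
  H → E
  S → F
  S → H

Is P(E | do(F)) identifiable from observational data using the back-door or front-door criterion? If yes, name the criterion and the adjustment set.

P(E|do(F)): backdoor, adjust for {S}.

desc(F)\{F}={A,E,H,T,Z}; candidates ⊆ {S}.
size 0: {}; under {} F still reaches {A,E,H,S} ∋ E.
{S}: F⊥E given {S} in G with F→· removed — back-door holds.
P(E|do(F)) = Σ_{S} P(E|F,S)·P(S).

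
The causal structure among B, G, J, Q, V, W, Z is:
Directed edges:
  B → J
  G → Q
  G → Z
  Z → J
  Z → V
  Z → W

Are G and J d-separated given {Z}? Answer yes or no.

Yes — G ⊥ J | {Z}.

Bayes-Ball from G | {Z} reaches {Q}.
J ∉ reach(G|{Z}) ⇒ G ⊥ J | {Z}.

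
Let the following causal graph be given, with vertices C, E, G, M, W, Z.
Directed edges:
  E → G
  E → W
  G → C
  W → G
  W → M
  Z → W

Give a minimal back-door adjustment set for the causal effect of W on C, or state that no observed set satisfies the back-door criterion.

W→C: minimal back-door set {E}.

desc(W)\{W}={C,G,M}; candidates ⊆ {E,Z}.
size 0: {}; under {} W still reaches {C,E,G,Z} ∋ C.
{E}: W⊥C given {E} in G with W→· removed — back-door holds.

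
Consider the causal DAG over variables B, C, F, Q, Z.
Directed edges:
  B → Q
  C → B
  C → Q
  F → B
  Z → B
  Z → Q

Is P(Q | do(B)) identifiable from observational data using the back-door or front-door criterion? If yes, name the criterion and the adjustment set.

P(Q|do(B)): backdoor, adjust for {C, Z}.

desc(B)\{B}={Q}; candidates ⊆ {C,F,Z}.
size 0: {}; under {} B still reaches {C,F,Q,Z} ∋ Q.
size 1: {C}, {F}, {Z}; under {C} B still reaches {F,Q,Z} ∋ Q.
{C,Z}: B⊥Q given {C,Z} in G with B→· removed — back-door holds.
P(Q|do(B)) = Σ_{C,Z} P(Q|B,C,Z)·P(C,Z).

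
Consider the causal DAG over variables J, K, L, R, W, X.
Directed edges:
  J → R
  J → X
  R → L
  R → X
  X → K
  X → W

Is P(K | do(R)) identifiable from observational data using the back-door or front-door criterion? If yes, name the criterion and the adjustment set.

desc(R)\{R}={K,L,W,X}; candidates ⊆ {J}.
size 0: {}; under {} R still reaches {J,K,W,X} ∋ K.
{J}: R⊥K given {J} in G with R→· removed — back-door holds.
P(K|do(R)) = Σ_{J} P(K|R,J)·P(J).

P(K|do(R)): backdoor, adjust for {J}.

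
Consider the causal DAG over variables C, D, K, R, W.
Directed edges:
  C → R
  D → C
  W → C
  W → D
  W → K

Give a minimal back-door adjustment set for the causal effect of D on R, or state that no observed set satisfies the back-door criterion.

D→R: minimal back-door set {W}.

desc(D)\{D}={C,R}; candidates ⊆ {K,W}.
size 0: {}; under {} D still reaches {C,K,R,W} ∋ R.
{W}: D⊥R given {W} in G with D→· removed — back-door holds.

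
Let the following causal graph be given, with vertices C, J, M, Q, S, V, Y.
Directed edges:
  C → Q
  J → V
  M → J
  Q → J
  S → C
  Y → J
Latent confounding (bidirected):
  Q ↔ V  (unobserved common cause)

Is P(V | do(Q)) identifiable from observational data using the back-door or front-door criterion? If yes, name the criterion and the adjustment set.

desc(Q)\{Q}={J,V}; candidates ⊆ {C,M,S,Y}.
Q↔V: latent back-door arc(s) into Q.
size 0: {}; under {} Q still reaches {C,S,V} ∋ V.
size 1: {C}, {M}, {S} …(+1); under {C} Q still reaches {V} ∋ V.
size 2: {C,M}, {C,S}, {C,Y} …(+3); under {C,M} Q still reaches {V} ∋ V.
Q↔V cannot be blocked by any observed set — no back-door set.
{J}: (i) intercepts every directed Q→V path; (ii) no back-door Q→{J}; (iii) {Q} blocks every back-door {J}→V. Front-door holds.
P(V|do(Q)) = Σ_{J} P(J|Q) Σ_{Q'} P(V|J,Q')P(Q').

P(V|do(Q)): frontdoor, adjust for {J}.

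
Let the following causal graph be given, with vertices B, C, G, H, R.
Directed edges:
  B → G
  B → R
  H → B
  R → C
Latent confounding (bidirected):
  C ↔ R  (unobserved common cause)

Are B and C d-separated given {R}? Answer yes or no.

No — B and C are d-connected given {R}.

Bayes-Ball from B | {R} reaches {C,G,H}.
C ∈ reach(B|{R}) ⇒ B ⊥̸ C | {R}.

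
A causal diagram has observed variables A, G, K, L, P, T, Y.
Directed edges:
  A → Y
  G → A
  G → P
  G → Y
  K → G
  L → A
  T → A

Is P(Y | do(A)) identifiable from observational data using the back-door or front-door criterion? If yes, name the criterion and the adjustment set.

P(Y|do(A)): backdoor, adjust for {G}.

desc(A)\{A}={Y}; candidates ⊆ {G,K,L,P,T}.
size 0: {}; under {} A still reaches {G,K,L,P,T,Y} ∋ Y.
{G}: A⊥Y given {G} in G with A→· removed — back-door holds.
P(Y|do(A)) = Σ_{G} P(Y|A,G)·P(G).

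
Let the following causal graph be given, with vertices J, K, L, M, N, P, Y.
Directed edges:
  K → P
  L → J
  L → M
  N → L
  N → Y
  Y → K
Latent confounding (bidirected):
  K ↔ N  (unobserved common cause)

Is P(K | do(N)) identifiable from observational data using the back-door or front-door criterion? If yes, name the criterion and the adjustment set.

desc(N)\{N}={J,K,L,M,P,Y}; candidates ⊆ {—}.
N↔K: latent back-door arc(s) into N.
size 0: {}; under {} N still reaches {K,P} ∋ K.
N↔K cannot be blocked by any observed set — no back-door set.
{Y}: (i) intercepts every directed N→K path; (ii) no back-door N→{Y}; (iii) {N} blocks every back-door {Y}→K. Front-door holds.
P(K|do(N)) = Σ_{Y} P(Y|N) Σ_{N'} P(K|Y,N')P(N').

P(K|do(N)): frontdoor, adjust for {Y}.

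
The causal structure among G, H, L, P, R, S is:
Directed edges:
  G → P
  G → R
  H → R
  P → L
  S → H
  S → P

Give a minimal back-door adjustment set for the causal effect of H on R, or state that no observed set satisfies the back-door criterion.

desc(H)\{H}={R}; candidates ⊆ {G,L,P,S}.
∅: H⊥R given ∅ in G with H→· removed — back-door holds.

H→R: minimal back-door set ∅.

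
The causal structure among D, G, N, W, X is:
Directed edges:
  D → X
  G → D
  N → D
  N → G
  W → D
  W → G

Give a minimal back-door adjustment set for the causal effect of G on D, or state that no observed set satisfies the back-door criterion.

desc(G)\{G}={D,X}; candidates ⊆ {N,W}.
size 0: {}; under {} G still reaches {D,N,W,X} ∋ D.
size 1: {N}, {W}; under {N} G still reaches {D,W,X} ∋ D.
{N,W}: G⊥D given {N,W} in G with G→· removed — back-door holds.

G→D: minimal back-door set {N, W}.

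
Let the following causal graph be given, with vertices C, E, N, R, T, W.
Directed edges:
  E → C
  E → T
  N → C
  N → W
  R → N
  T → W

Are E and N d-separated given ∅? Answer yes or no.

Yes — E ⊥ N | ∅.

Bayes-Ball from E | ∅ reaches {C,T,W}.
N ∉ reach(E|∅) ⇒ E ⊥ N | ∅.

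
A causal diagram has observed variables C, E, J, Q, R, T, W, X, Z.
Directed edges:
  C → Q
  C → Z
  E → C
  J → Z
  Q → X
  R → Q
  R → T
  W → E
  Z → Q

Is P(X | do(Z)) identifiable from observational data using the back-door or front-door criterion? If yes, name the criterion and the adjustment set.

P(X|do(Z)): backdoor, adjust for {C}.

desc(Z)\{Z}={Q,X}; candidates ⊆ {C,E,J,R,T,W}.
size 0: {}; under {} Z still reaches {C,E,J,Q,W,X} ∋ X.
{C}: Z⊥X given {C} in G with Z→· removed — back-door holds.
P(X|do(Z)) = Σ_{C} P(X|Z,C)·P(C).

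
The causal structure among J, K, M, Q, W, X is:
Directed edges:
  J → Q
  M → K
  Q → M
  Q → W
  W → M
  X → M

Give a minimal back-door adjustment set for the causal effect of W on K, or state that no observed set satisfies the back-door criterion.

desc(W)\{W}={K,M}; candidates ⊆ {J,Q,X}.
size 0: {}; under {} W still reaches {J,K,M,Q} ∋ K.
{Q}: W⊥K given {Q} in G with W→· removed — back-door holds.

W→K: minimal back-door set {Q}.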